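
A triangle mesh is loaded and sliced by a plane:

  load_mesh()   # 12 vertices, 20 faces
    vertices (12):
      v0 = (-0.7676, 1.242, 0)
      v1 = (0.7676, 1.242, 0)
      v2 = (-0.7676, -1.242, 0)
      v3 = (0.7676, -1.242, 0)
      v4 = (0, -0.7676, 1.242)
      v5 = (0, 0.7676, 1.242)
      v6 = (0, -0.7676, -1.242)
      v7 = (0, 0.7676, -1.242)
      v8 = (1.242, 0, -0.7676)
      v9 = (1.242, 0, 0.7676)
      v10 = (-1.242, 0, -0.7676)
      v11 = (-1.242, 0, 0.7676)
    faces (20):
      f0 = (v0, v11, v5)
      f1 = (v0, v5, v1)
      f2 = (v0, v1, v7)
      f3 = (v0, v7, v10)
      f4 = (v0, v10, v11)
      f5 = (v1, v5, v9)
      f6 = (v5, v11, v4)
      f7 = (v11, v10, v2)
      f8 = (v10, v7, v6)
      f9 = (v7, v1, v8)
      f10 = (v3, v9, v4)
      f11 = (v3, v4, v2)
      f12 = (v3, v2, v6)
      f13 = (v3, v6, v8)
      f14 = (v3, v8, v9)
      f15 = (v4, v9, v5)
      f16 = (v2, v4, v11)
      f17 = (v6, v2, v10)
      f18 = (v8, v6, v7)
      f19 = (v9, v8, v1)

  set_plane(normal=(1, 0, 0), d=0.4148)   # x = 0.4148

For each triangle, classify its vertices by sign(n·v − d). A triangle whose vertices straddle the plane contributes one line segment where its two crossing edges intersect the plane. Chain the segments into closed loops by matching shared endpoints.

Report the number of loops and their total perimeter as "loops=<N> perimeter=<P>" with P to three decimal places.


Straddling triangles (10 of 20):
  (v0,v5,v1) [--+] → (0.4148, 1.02396, 0.570841)–(0.4148, 1.242, 0)  len=0.6111
  (v0,v1,v7) [-+-] → (0.4148, 1.242, 0)–(0.4148, 1.02396, -0.570841)  len=0.6111
  (v1,v5,v9) [+-+] → (0.4148, 1.02396, 0.570841)–(0.4148, 0.511239, 1.08356)  len=0.7251
  (v7,v1,v8) [-++] → (0.4148, 1.02396, -0.570841)–(0.4148, 0.511239, -1.08356)  len=0.7251
  (v3,v9,v4) [++-] → (0.4148, -0.511239, 1.08356)–(0.4148, -1.02396, 0.570841)  len=0.7251
  (v3,v4,v2) [+--] → (0.4148, -1.02396, 0.570841)–(0.4148, -1.242, 0)  len=0.6111
  (v3,v2,v6) [+--] → (0.4148, -1.242, 0)–(0.4148, -1.02396, -0.570841)  len=0.6111
  (v3,v6,v8) [+-+] → (0.4148, -1.02396, -0.570841)–(0.4148, -0.511239, -1.08356)  len=0.7251
  (v4,v9,v5) [-+-] → (0.4148, -0.511239, 1.08356)–(0.4148, 0.511239, 1.08356)  len=1.0225
  (v8,v6,v7) [+--] → (0.4148, -0.511239, -1.08356)–(0.4148, 0.511239, -1.08356)  len=1.0225

Chained into 1 loop(s):
  loop 1: 10 segments, perimeter = 7.3896
Total perimeter = 7.390

loops=1 perimeter=7.390


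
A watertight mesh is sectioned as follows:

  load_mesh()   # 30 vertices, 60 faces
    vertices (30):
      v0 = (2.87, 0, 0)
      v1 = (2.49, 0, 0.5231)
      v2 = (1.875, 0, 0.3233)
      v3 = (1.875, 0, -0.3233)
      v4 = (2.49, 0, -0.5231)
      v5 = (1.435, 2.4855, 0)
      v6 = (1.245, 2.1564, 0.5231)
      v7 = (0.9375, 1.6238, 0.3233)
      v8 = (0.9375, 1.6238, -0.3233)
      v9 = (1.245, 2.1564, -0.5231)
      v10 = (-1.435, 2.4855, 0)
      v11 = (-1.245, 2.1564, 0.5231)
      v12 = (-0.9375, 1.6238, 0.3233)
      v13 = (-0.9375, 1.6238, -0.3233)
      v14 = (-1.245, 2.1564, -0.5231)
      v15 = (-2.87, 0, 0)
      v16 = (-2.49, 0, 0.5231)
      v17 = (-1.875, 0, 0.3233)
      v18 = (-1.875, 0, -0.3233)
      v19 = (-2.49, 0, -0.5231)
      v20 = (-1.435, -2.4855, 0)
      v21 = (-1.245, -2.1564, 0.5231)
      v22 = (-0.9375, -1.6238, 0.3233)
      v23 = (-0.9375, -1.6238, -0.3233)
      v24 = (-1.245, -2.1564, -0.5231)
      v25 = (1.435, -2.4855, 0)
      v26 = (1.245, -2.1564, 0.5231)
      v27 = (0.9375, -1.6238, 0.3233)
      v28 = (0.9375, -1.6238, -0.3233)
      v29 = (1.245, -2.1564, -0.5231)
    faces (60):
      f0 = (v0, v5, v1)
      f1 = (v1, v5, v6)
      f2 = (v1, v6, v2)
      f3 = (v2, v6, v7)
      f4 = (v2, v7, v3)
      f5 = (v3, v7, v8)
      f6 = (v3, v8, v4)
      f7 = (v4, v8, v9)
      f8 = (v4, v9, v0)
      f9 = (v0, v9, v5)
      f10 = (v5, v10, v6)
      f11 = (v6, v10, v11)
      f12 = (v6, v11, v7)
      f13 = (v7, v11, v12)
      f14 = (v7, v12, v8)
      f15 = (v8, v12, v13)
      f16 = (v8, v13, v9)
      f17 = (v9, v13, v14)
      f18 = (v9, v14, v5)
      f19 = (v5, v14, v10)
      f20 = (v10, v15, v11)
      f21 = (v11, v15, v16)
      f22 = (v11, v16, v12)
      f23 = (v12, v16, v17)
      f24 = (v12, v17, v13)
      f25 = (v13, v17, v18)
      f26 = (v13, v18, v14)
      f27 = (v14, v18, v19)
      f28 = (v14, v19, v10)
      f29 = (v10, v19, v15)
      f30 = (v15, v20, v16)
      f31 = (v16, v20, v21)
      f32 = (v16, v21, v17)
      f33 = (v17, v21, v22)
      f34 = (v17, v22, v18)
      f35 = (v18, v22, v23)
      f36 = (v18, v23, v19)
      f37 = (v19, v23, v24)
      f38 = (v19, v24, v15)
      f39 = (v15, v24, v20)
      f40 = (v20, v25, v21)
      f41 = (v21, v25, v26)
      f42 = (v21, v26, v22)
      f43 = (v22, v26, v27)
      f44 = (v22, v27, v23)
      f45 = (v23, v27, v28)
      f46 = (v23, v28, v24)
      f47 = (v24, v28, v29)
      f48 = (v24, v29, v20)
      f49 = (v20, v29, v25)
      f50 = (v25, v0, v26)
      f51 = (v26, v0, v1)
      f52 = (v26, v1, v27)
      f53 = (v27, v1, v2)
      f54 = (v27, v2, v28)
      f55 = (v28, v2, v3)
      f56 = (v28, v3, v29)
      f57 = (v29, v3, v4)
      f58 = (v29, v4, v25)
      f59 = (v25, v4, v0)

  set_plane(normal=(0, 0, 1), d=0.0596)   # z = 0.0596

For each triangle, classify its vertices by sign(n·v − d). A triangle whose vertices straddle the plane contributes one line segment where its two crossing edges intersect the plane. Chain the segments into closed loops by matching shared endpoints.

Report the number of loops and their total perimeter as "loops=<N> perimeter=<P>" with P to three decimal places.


Straddling triangles (24 of 60):
  (v0,v5,v1) [--+] → (1.5552, 2.20231, 0.0596)–(2.8267, 0, 0.0596)  len=2.5430
  (v1,v5,v6) [+-+] → (1.5552, 2.20231, 0.0596)–(1.41335, 2.448, 0.0596)  len=0.2837
  (v2,v7,v3) [++-] → (1.31984, 0.961573, 0.0596)–(1.875, 0, 0.0596)  len=1.1103
  (v3,v7,v8) [-+-] → (1.31984, 0.961573, 0.0596)–(0.9375, 1.6238, 0.0596)  len=0.7647
  (v5,v10,v6) [--+] → (-1.12965, 2.448, 0.0596)–(1.41335, 2.448, 0.0596)  len=2.5430
  (v6,v10,v11) [+-+] → (-1.12965, 2.448, 0.0596)–(-1.41335, 2.448, 0.0596)  len=0.2837
  (v7,v12,v8) [++-] → (-0.172827, 1.6238, 0.0596)–(0.9375, 1.6238, 0.0596)  len=1.1103
  (v8,v12,v13) [-+-] → (-0.172827, 1.6238, 0.0596)–(-0.9375, 1.6238, 0.0596)  len=0.7647
  (v10,v15,v11) [--+] → (-2.68485, 0.245692, 0.0596)–(-1.41335, 2.448, 0.0596)  len=2.5430
  (v11,v15,v16) [+-+] → (-2.68485, 0.245692, 0.0596)–(-2.8267, 0, 0.0596)  len=0.2837
  (v12,v17,v13) [++-] → (-1.49266, 0.662227, 0.0596)–(-0.9375, 1.6238, 0.0596)  len=1.1103
  (v13,v17,v18) [-+-] → (-1.49266, 0.662227, 0.0596)–(-1.875, 0, 0.0596)  len=0.7647
  (v15,v20,v16) [--+] → (-1.5552, -2.20231, 0.0596)–(-2.8267, 0, 0.0596)  len=2.5430
  (v16,v20,v21) [+-+] → (-1.5552, -2.20231, 0.0596)–(-1.41335, -2.448, 0.0596)  len=0.2837
  (v17,v22,v18) [++-] → (-1.31984, -0.961573, 0.0596)–(-1.875, 0, 0.0596)  len=1.1103
  (v18,v22,v23) [-+-] → (-1.31984, -0.961573, 0.0596)–(-0.9375, -1.6238, 0.0596)  len=0.7647
  (v20,v25,v21) [--+] → (1.12965, -2.448, 0.0596)–(-1.41335, -2.448, 0.0596)  len=2.5430
  (v21,v25,v26) [+-+] → (1.12965, -2.448, 0.0596)–(1.41335, -2.448, 0.0596)  len=0.2837
  (v22,v27,v23) [++-] → (0.172827, -1.6238, 0.0596)–(-0.9375, -1.6238, 0.0596)  len=1.1103
  (v23,v27,v28) [-+-] → (0.172827, -1.6238, 0.0596)–(0.9375, -1.6238, 0.0596)  len=0.7647
  (v25,v0,v26) [--+] → (2.68485, -0.245692, 0.0596)–(1.41335, -2.448, 0.0596)  len=2.5430
  (v26,v0,v1) [+-+] → (2.68485, -0.245692, 0.0596)–(2.8267, 0, 0.0596)  len=0.2837
  (v27,v2,v28) [++-] → (1.49266, -0.662227, 0.0596)–(0.9375, -1.6238, 0.0596)  len=1.1103
  (v28,v2,v3) [-+-] → (1.49266, -0.662227, 0.0596)–(1.875, 0, 0.0596)  len=0.7647

Chained into 2 loop(s):
  loop 1: 12 segments, perimeter = 16.9602
  loop 2: 12 segments, perimeter = 11.2500
Total perimeter = 28.210

loops=2 perimeter=28.210


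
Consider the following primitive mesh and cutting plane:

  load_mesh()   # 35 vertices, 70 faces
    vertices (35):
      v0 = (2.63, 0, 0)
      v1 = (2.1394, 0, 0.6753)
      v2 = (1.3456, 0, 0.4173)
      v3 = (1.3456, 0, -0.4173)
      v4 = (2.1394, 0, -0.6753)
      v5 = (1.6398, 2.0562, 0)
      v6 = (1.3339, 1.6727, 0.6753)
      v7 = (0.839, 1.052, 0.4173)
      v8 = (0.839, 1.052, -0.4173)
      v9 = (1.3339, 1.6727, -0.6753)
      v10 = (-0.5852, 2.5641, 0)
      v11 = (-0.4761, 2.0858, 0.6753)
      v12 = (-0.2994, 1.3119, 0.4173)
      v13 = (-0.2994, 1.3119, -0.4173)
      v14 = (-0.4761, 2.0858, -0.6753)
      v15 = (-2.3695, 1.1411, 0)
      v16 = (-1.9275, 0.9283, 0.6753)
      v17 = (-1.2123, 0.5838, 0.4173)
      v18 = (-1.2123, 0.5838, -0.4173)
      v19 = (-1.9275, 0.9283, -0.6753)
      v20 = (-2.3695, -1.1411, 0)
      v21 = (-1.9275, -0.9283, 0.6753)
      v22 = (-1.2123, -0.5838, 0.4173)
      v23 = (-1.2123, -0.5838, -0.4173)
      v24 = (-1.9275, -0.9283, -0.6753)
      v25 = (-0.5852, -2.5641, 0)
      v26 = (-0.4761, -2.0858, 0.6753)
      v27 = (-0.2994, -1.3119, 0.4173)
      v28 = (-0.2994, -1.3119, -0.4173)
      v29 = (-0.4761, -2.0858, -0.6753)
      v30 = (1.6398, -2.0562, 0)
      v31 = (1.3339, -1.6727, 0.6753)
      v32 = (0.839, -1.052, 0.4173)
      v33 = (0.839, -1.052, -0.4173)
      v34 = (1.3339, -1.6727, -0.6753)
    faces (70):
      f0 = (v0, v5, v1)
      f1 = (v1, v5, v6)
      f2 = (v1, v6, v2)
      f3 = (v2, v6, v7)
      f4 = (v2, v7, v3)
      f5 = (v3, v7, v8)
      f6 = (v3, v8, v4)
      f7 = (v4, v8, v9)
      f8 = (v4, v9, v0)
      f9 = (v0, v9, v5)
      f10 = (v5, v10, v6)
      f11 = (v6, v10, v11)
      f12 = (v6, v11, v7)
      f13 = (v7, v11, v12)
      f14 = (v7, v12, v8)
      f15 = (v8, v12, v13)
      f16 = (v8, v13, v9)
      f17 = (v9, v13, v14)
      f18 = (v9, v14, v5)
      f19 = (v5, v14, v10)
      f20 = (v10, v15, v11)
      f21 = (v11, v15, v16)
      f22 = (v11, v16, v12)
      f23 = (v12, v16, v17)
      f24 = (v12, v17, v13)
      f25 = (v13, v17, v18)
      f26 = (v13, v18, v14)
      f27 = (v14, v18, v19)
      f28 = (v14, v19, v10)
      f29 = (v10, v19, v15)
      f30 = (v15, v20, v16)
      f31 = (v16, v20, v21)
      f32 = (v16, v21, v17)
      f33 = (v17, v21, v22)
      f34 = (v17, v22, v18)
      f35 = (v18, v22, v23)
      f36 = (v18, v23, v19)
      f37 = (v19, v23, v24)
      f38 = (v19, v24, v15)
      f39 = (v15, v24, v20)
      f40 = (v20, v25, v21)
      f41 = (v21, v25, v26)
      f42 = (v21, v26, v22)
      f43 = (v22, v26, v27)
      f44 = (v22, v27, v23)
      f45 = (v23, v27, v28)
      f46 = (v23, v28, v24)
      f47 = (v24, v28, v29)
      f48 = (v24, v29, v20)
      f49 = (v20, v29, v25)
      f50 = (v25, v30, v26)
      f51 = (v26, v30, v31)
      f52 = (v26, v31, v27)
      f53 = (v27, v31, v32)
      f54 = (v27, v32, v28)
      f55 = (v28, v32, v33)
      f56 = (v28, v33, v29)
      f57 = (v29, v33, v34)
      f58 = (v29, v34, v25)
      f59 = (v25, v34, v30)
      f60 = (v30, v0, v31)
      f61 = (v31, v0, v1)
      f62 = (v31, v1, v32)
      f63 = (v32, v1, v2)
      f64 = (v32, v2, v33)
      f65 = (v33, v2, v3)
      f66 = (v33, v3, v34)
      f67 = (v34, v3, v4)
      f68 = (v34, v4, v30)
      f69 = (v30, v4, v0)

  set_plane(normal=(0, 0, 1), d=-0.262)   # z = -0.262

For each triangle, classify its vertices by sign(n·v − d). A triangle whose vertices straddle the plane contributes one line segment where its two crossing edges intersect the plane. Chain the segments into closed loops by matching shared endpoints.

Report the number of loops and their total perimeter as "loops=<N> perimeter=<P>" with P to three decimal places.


Straddling triangles (28 of 70):
  (v2,v7,v3) [++-] → (1.25133, 0.195753, -0.262)–(1.3456, 0, -0.262)  len=0.2173
  (v3,v7,v8) [-+-] → (1.25133, 0.195753, -0.262)–(0.839, 1.052, -0.262)  len=0.9504
  (v4,v9,v0) [--+] → (2.12714, 0.648967, -0.262)–(2.43966, 0, -0.262)  len=0.7203
  (v0,v9,v5) [+-+] → (2.12714, 0.648967, -0.262)–(1.52112, 1.90741, -0.262)  len=1.3968
  (v7,v12,v8) [++-] → (0.62717, 1.10036, -0.262)–(0.839, 1.052, -0.262)  len=0.2173
  (v8,v12,v13) [-+-] → (0.62717, 1.10036, -0.262)–(-0.2994, 1.3119, -0.262)  len=0.9504
  (v9,v14,v5) [--+] → (0.818882, 2.06768, -0.262)–(1.52112, 1.90741, -0.262)  len=0.7203
  (v5,v14,v10) [+-+] → (0.818882, 2.06768, -0.262)–(-0.542872, 2.37853, -0.262)  len=1.3968
  (v12,v17,v13) [++-] → (-0.46927, 1.17642, -0.262)–(-0.2994, 1.3119, -0.262)  len=0.2173
  (v13,v17,v18) [-+-] → (-0.46927, 1.17642, -0.262)–(-1.2123, 0.5838, -0.262)  len=0.9504
  (v14,v19,v10) [--+] → (-1.10598, 1.92945, -0.262)–(-0.542872, 2.37853, -0.262)  len=0.7203
  (v10,v19,v15) [+-+] → (-1.10598, 1.92945, -0.262)–(-2.19801, 1.05854, -0.262)  len=1.3968
  (v17,v22,v18) [++-] → (-1.2123, 0.366536, -0.262)–(-1.2123, 0.5838, -0.262)  len=0.2173
  (v18,v22,v23) [-+-] → (-1.2123, 0.366536, -0.262)–(-1.2123, -0.5838, -0.262)  len=0.9503
  (v19,v24,v15) [--+] → (-2.19801, 0.338223, -0.262)–(-2.19801, 1.05854, -0.262)  len=0.7203
  (v15,v24,v20) [+-+] → (-2.19801, 0.338223, -0.262)–(-2.19801, -1.05854, -0.262)  len=1.3968
  (v22,v27,v23) [++-] → (-1.04243, -0.719283, -0.262)–(-1.2123, -0.5838, -0.262)  len=0.2173
  (v23,v27,v28) [-+-] → (-1.04243, -0.719283, -0.262)–(-0.2994, -1.3119, -0.262)  len=0.9504
  (v24,v29,v20) [--+] → (-1.63491, -1.50762, -0.262)–(-2.19801, -1.05854, -0.262)  len=0.7203
  (v20,v29,v25) [+-+] → (-1.63491, -1.50762, -0.262)–(-0.542872, -2.37853, -0.262)  len=1.3968
  (v27,v32,v28) [++-] → (-0.0875698, -1.26354, -0.262)–(-0.2994, -1.3119, -0.262)  len=0.2173
  (v28,v32,v33) [-+-] → (-0.0875698, -1.26354, -0.262)–(0.839, -1.052, -0.262)  len=0.9504
  (v29,v34,v25) [--+] → (0.159364, -2.21826, -0.262)–(-0.542872, -2.37853, -0.262)  len=0.7203
  (v25,v34,v30) [+-+] → (0.159364, -2.21826, -0.262)–(1.52112, -1.90741, -0.262)  len=1.3968
  (v32,v2,v33) [++-] → (0.933267, -0.856247, -0.262)–(0.839, -1.052, -0.262)  len=0.2173
  (v33,v2,v3) [-+-] → (0.933267, -0.856247, -0.262)–(1.3456, 0, -0.262)  len=0.9504
  (v34,v4,v30) [--+] → (1.83363, -1.25844, -0.262)–(1.52112, -1.90741, -0.262)  len=0.7203
  (v30,v4,v0) [+-+] → (1.83363, -1.25844, -0.262)–(2.43966, 0, -0.262)  len=1.3968

Chained into 2 loop(s):
  loop 1: 14 segments, perimeter = 8.1736
  loop 2: 14 segments, perimeter = 14.8194
Total perimeter = 22.993

loops=2 perimeter=22.993


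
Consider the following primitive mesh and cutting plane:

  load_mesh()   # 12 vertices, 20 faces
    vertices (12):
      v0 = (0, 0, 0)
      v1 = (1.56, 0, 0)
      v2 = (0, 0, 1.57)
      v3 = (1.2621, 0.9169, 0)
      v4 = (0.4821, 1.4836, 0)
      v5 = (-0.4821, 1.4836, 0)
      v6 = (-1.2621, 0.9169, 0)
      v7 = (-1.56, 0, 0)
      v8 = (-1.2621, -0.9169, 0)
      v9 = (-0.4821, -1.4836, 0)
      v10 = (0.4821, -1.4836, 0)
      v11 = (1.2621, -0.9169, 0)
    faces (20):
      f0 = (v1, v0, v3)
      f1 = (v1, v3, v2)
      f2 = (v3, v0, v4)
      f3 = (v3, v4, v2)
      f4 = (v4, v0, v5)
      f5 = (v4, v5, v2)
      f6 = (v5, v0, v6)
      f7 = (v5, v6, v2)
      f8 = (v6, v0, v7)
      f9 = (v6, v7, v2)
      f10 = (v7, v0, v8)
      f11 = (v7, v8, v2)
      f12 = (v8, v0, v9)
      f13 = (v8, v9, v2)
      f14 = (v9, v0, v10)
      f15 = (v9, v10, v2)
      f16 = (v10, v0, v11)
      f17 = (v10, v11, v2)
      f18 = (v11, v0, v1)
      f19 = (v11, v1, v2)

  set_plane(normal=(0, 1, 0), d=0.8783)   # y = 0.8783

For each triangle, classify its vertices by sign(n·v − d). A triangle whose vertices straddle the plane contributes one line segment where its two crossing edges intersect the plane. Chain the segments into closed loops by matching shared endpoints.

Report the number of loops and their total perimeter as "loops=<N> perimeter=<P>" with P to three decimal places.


Straddling triangles (10 of 20):
  (v1,v0,v3) [--+] → (1.20897, 0.8783, 0)–(1.27464, 0.8783, 0)  len=0.0657
  (v1,v3,v2) [-+-] → (1.27464, 0.8783, 0)–(1.20897, 0.8783, 0.0660944)  len=0.0932
  (v3,v0,v4) [+-+] → (1.20897, 0.8783, 0)–(0.285406, 0.8783, 0)  len=0.9236
  (v3,v4,v2) [++-] → (0.285406, 0.8783, 0.640551)–(1.20897, 0.8783, 0.0660944)  len=1.0876
  (v4,v0,v5) [+-+] → (0.285406, 0.8783, 0)–(-0.285406, 0.8783, 0)  len=0.5708
  (v4,v5,v2) [++-] → (-0.285406, 0.8783, 0.640551)–(0.285406, 0.8783, 0.640551)  len=0.5708
  (v5,v0,v6) [+-+] → (-0.285406, 0.8783, 0)–(-1.20897, 0.8783, 0)  len=0.9236
  (v5,v6,v2) [++-] → (-1.20897, 0.8783, 0.0660944)–(-0.285406, 0.8783, 0.640551)  len=1.0876
  (v6,v0,v7) [+--] → (-1.20897, 0.8783, 0)–(-1.27464, 0.8783, 0)  len=0.0657
  (v6,v7,v2) [+--] → (-1.27464, 0.8783, 0)–(-1.20897, 0.8783, 0.0660944)  len=0.0932

Chained into 1 loop(s):
  loop 1: 10 segments, perimeter = 5.4817
Total perimeter = 5.482

loops=1 perimeter=5.482


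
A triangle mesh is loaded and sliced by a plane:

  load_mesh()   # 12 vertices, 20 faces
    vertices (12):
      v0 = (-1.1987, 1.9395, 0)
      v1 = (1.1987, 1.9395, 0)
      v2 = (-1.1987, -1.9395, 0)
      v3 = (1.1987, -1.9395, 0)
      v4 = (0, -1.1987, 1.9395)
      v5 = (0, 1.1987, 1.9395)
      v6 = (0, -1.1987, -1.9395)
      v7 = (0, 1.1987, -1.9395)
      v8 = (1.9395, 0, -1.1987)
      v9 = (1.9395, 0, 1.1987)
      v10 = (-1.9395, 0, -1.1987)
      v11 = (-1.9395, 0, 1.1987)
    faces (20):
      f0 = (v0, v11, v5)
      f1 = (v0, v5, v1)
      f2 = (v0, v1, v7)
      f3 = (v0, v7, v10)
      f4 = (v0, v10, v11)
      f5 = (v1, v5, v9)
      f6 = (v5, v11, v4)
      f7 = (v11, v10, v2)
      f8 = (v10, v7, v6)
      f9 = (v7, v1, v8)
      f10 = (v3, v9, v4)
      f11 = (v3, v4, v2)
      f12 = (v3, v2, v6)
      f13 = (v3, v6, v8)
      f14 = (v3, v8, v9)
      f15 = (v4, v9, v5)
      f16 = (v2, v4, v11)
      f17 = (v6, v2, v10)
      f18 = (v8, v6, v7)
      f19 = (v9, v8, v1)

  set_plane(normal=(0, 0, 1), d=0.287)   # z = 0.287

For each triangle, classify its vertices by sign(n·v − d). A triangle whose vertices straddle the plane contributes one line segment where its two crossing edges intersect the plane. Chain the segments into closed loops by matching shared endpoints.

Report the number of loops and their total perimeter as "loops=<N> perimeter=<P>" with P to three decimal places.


Straddling triangles (10 of 20):
  (v0,v11,v5) [-++] → (-1.37607, 1.47513, 0.287)–(-1.02132, 1.82988, 0.287)  len=0.5017
  (v0,v5,v1) [-+-] → (-1.02132, 1.82988, 0.287)–(1.02132, 1.82988, 0.287)  len=2.0426
  (v0,v10,v11) [--+] → (-1.9395, 0, 0.287)–(-1.37607, 1.47513, 0.287)  len=1.5791
  (v1,v5,v9) [-++] → (1.02132, 1.82988, 0.287)–(1.37607, 1.47513, 0.287)  len=0.5017
  (v11,v10,v2) [+--] → (-1.9395, 0, 0.287)–(-1.37607, -1.47513, 0.287)  len=1.5791
  (v3,v9,v4) [-++] → (1.37607, -1.47513, 0.287)–(1.02132, -1.82988, 0.287)  len=0.5017
  (v3,v4,v2) [-+-] → (1.02132, -1.82988, 0.287)–(-1.02132, -1.82988, 0.287)  len=2.0426
  (v3,v8,v9) [--+] → (1.9395, 0, 0.287)–(1.37607, -1.47513, 0.287)  len=1.5791
  (v2,v4,v11) [-++] → (-1.02132, -1.82988, 0.287)–(-1.37607, -1.47513, 0.287)  len=0.5017
  (v9,v8,v1) [+--] → (1.9395, 0, 0.287)–(1.37607, 1.47513, 0.287)  len=1.5791

Chained into 1 loop(s):
  loop 1: 10 segments, perimeter = 12.4083
Total perimeter = 12.408

loops=1 perimeter=12.408


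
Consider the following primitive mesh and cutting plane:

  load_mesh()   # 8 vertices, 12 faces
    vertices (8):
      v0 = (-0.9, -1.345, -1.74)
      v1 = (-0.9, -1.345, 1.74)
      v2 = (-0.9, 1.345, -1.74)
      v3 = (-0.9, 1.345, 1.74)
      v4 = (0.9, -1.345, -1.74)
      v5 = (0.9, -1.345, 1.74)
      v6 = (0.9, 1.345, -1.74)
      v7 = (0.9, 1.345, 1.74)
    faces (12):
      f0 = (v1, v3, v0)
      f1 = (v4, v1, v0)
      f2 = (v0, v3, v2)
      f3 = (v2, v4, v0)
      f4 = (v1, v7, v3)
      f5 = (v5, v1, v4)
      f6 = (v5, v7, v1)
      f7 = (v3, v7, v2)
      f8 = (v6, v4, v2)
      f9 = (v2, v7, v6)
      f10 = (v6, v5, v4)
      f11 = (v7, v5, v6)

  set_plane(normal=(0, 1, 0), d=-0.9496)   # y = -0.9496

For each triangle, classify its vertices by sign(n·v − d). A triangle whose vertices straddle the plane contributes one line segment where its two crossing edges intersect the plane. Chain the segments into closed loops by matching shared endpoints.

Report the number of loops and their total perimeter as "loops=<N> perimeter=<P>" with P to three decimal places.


loops=1 perimeter=10.560

Straddling triangles (8 of 12):
  (v1,v3,v0) [-+-] → (-0.9, -0.9496, 1.74)–(-0.9, -0.9496, -1.22848)  len=2.9685
  (v0,v3,v2) [-++] → (-0.9, -0.9496, -1.22848)–(-0.9, -0.9496, -1.74)  len=0.5115
  (v2,v4,v0) [+--] → (0.63542, -0.9496, -1.74)–(-0.9, -0.9496, -1.74)  len=1.5354
  (v1,v7,v3) [-++] → (-0.63542, -0.9496, 1.74)–(-0.9, -0.9496, 1.74)  len=0.2646
  (v5,v7,v1) [-+-] → (0.9, -0.9496, 1.74)–(-0.63542, -0.9496, 1.74)  len=1.5354
  (v6,v4,v2) [+-+] → (0.9, -0.9496, -1.74)–(0.63542, -0.9496, -1.74)  len=0.2646
  (v6,v5,v4) [+--] → (0.9, -0.9496, 1.22848)–(0.9, -0.9496, -1.74)  len=2.9685
  (v7,v5,v6) [+-+] → (0.9, -0.9496, 1.74)–(0.9, -0.9496, 1.22848)  len=0.5115

Chained into 1 loop(s):
  loop 1: 8 segments, perimeter = 10.5600
Total perimeter = 10.560


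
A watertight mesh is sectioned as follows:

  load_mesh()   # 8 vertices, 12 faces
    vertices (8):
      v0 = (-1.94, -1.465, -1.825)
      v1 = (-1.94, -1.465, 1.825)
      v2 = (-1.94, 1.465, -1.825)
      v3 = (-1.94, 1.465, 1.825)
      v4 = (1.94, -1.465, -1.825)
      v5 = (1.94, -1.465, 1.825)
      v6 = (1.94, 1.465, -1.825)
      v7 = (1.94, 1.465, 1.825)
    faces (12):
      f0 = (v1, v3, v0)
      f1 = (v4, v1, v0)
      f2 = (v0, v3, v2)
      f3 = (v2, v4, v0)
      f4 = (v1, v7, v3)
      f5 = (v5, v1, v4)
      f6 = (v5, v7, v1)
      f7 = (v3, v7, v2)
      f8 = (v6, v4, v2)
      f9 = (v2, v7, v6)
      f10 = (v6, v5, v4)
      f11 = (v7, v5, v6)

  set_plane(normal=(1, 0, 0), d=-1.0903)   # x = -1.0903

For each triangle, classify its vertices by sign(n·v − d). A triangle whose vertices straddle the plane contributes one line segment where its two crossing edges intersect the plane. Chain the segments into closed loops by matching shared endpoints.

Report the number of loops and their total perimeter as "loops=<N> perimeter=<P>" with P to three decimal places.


Straddling triangles (8 of 12):
  (v4,v1,v0) [+--] → (-1.0903, -1.465, 1.02567)–(-1.0903, -1.465, -1.825)  len=2.8507
  (v2,v4,v0) [-+-] → (-1.0903, 0.823345, -1.825)–(-1.0903, -1.465, -1.825)  len=2.2883
  (v1,v7,v3) [-+-] → (-1.0903, -0.823345, 1.825)–(-1.0903, 1.465, 1.825)  len=2.2883
  (v5,v1,v4) [+-+] → (-1.0903, -1.465, 1.825)–(-1.0903, -1.465, 1.02567)  len=0.7993
  (v5,v7,v1) [++-] → (-1.0903, -0.823345, 1.825)–(-1.0903, -1.465, 1.825)  len=0.6417
  (v3,v7,v2) [-+-] → (-1.0903, 1.465, 1.825)–(-1.0903, 1.465, -1.02567)  len=2.8507
  (v6,v4,v2) [++-] → (-1.0903, 0.823345, -1.825)–(-1.0903, 1.465, -1.825)  len=0.6417
  (v2,v7,v6) [-++] → (-1.0903, 1.465, -1.02567)–(-1.0903, 1.465, -1.825)  len=0.7993

Chained into 1 loop(s):
  loop 1: 8 segments, perimeter = 13.1600
Total perimeter = 13.160

loops=1 perimeter=13.160


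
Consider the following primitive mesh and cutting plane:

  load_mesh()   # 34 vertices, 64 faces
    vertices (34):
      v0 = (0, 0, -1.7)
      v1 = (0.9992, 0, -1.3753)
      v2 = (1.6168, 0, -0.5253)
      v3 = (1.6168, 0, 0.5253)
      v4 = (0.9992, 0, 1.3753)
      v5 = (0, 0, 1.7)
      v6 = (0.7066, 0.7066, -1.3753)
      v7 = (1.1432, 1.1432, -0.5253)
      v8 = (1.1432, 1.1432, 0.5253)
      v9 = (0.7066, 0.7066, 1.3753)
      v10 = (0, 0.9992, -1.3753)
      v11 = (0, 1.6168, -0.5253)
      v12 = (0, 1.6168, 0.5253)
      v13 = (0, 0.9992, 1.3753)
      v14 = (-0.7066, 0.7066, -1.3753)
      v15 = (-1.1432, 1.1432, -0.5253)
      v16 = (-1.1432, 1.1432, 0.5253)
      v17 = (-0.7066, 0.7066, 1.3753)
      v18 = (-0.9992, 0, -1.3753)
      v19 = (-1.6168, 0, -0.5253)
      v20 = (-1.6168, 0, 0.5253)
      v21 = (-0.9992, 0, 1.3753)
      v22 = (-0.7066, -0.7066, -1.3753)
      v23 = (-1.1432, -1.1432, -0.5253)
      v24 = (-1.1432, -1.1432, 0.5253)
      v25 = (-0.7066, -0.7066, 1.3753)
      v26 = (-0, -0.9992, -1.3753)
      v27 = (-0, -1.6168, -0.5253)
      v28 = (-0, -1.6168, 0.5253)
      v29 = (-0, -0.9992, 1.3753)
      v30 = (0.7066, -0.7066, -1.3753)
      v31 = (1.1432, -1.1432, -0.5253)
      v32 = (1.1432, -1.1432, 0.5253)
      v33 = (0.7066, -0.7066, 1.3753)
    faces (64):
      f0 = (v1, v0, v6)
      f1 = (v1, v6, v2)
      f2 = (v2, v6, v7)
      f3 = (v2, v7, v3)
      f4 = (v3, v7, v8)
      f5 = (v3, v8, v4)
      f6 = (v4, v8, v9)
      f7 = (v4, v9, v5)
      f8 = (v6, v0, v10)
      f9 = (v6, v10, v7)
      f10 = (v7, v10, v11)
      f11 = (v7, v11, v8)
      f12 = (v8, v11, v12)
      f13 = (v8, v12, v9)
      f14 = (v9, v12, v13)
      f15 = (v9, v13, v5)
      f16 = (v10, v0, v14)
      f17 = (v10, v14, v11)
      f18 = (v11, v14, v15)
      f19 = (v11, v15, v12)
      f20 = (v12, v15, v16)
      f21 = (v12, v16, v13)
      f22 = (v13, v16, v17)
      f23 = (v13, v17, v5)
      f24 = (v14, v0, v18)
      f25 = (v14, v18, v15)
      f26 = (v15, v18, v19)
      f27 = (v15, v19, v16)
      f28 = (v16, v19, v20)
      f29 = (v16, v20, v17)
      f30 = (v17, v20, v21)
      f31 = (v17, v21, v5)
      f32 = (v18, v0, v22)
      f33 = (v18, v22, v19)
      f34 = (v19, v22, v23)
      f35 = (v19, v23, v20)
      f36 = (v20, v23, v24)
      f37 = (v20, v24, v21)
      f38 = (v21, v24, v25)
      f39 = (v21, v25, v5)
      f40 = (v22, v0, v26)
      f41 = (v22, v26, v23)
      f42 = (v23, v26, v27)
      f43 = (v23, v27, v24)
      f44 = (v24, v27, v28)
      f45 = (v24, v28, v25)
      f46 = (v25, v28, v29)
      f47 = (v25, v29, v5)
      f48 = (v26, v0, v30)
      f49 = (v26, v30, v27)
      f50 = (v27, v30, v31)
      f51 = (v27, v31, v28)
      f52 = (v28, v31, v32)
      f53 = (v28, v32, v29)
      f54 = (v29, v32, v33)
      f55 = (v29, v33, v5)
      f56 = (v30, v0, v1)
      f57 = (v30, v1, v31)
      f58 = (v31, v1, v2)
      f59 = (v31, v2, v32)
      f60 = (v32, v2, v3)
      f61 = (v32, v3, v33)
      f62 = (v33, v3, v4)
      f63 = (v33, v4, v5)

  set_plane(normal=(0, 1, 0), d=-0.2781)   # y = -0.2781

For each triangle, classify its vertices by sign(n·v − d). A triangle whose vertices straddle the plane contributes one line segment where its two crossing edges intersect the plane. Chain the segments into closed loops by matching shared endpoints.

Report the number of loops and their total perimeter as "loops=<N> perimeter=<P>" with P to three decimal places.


Straddling triangles (20 of 64):
  (v18,v0,v22) [++-] → (-0.2781, -0.2781, -1.57221)–(-0.88404, -0.2781, -1.3753)  len=0.6371
  (v18,v22,v19) [+-+] → (-0.88404, -0.2781, -1.3753)–(-1.25857, -0.2781, -0.859839)  len=0.6372
  (v19,v22,v23) [+--] → (-1.25857, -0.2781, -0.859839)–(-1.50159, -0.2781, -0.5253)  len=0.4135
  (v19,v23,v20) [+-+] → (-1.50159, -0.2781, -0.5253)–(-1.50159, -0.2781, 0.269726)  len=0.7950
  (v20,v23,v24) [+--] → (-1.50159, -0.2781, 0.269726)–(-1.50159, -0.2781, 0.5253)  len=0.2556
  (v20,v24,v21) [+-+] → (-1.50159, -0.2781, 0.5253)–(-1.03423, -0.2781, 1.16853)  len=0.7951
  (v21,v24,v25) [+--] → (-1.03423, -0.2781, 1.16853)–(-0.88404, -0.2781, 1.3753)  len=0.2556
  (v21,v25,v5) [+-+] → (-0.88404, -0.2781, 1.3753)–(-0.2781, -0.2781, 1.57221)  len=0.6371
  (v22,v0,v26) [-+-] → (-0.2781, -0.2781, -1.57221)–(0, -0.2781, -1.60963)  len=0.2806
  (v25,v29,v5) [--+] → (0, -0.2781, 1.60963)–(-0.2781, -0.2781, 1.57221)  len=0.2806
  (v26,v0,v30) [-+-] → (0, -0.2781, -1.60963)–(0.2781, -0.2781, -1.57221)  len=0.2806
  (v29,v33,v5) [--+] → (0.2781, -0.2781, 1.57221)–(0, -0.2781, 1.60963)  len=0.2806
  (v30,v0,v1) [-++] → (0.2781, -0.2781, -1.57221)–(0.88404, -0.2781, -1.3753)  len=0.6371
  (v30,v1,v31) [-+-] → (0.88404, -0.2781, -1.3753)–(1.03423, -0.2781, -1.16853)  len=0.2556
  (v31,v1,v2) [-++] → (1.03423, -0.2781, -1.16853)–(1.50159, -0.2781, -0.5253)  len=0.7951
  (v31,v2,v32) [-+-] → (1.50159, -0.2781, -0.5253)–(1.50159, -0.2781, -0.269726)  len=0.2556
  (v32,v2,v3) [-++] → (1.50159, -0.2781, -0.269726)–(1.50159, -0.2781, 0.5253)  len=0.7950
  (v32,v3,v33) [-+-] → (1.50159, -0.2781, 0.5253)–(1.25857, -0.2781, 0.859839)  len=0.4135
  (v33,v3,v4) [-++] → (1.25857, -0.2781, 0.859839)–(0.88404, -0.2781, 1.3753)  len=0.6372
  (v33,v4,v5) [-++] → (0.88404, -0.2781, 1.3753)–(0.2781, -0.2781, 1.57221)  len=0.6371

Chained into 1 loop(s):
  loop 1: 20 segments, perimeter = 9.9748
Total perimeter = 9.975

loops=1 perimeter=9.975


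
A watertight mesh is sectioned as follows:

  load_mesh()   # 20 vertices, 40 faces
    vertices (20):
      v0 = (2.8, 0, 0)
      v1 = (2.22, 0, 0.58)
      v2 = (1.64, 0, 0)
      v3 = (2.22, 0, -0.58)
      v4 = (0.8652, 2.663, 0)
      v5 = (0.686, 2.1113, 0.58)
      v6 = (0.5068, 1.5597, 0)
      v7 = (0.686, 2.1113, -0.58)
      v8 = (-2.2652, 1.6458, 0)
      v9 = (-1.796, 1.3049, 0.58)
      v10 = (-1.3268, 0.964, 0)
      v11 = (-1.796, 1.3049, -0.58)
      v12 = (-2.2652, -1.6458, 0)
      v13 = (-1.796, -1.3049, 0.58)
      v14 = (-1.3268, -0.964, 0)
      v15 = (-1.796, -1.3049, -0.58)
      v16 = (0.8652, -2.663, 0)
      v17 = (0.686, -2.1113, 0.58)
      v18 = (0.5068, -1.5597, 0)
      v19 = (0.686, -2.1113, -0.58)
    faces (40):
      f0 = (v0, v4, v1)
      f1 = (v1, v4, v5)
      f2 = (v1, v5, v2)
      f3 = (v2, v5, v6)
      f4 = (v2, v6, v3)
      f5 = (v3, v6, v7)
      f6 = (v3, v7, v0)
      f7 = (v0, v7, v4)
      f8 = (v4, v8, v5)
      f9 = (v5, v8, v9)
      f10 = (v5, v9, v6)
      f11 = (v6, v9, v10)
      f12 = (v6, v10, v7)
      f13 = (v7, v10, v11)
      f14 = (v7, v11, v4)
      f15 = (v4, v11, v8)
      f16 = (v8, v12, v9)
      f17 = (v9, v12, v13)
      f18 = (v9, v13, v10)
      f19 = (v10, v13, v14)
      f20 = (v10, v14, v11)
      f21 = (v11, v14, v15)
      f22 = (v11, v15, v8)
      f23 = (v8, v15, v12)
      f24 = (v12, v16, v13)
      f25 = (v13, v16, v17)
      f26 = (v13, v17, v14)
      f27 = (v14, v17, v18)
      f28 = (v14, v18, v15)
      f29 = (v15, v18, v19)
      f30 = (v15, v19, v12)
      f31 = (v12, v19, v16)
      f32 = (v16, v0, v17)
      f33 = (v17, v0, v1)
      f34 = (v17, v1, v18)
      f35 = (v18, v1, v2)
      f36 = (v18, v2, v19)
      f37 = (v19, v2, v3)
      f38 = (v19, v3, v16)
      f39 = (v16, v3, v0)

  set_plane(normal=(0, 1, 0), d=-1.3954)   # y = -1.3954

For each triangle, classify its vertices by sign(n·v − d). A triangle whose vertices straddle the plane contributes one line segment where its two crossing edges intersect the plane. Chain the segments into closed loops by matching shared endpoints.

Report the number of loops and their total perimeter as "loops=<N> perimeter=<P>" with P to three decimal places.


loops=2 perimeter=8.491

Straddling triangles (18 of 40):
  (v8,v12,v9) [+-+] → (-2.2652, -1.3954, 0)–(-2.22538, -1.3954, 0.0492195)  len=0.0633
  (v9,v12,v13) [+-+] → (-2.22538, -1.3954, 0.0492195)–(-1.92056, -1.3954, 0.426025)  len=0.4847
  (v8,v15,v12) [++-] → (-1.92056, -1.3954, -0.426025)–(-2.2652, -1.3954, 0)  len=0.5480
  (v12,v16,v13) [--+] → (-1.61867, -1.3954, 0.54135)–(-1.92056, -1.3954, 0.426025)  len=0.3232
  (v13,v16,v17) [+--] → (-1.61867, -1.3954, 0.54135)–(-1.51745, -1.3954, 0.58)  len=0.1083
  (v13,v17,v14) [+-+] → (-1.51745, -1.3954, 0.58)–(-0.569961, -1.3954, 0.218088)  len=1.0143
  (v14,v17,v18) [+--] → (-0.569961, -1.3954, 0.218088)–(0.00107484, -1.3954, 0)  len=0.6113
  (v14,v18,v15) [+-+] → (0.00107484, -1.3954, 0)–(-0.97809, -1.3954, -0.373995)  len=1.0482
  (v15,v18,v19) [+--] → (-0.97809, -1.3954, -0.373995)–(-1.51745, -1.3954, -0.58)  len=0.5774
  (v15,v19,v12) [+--] → (-1.51745, -1.3954, -0.58)–(-1.92056, -1.3954, -0.426025)  len=0.4315
  (v16,v0,v17) [-+-] → (1.78617, -1.3954, 0)–(1.40282, -1.3954, 0.383333)  len=0.5421
  (v17,v0,v1) [-++] → (1.40282, -1.3954, 0.383333)–(1.20615, -1.3954, 0.58)  len=0.2781
  (v17,v1,v18) [-+-] → (1.20615, -1.3954, 0.58)–(0.68727, -1.3954, 0.0610976)  len=0.7338
  (v18,v1,v2) [-++] → (0.68727, -1.3954, 0.0610976)–(0.626172, -1.3954, 0)  len=0.0864
  (v18,v2,v19) [-+-] → (0.626172, -1.3954, 0)–(1.00948, -1.3954, -0.383333)  len=0.5421
  (v19,v2,v3) [-++] → (1.00948, -1.3954, -0.383333)–(1.20615, -1.3954, -0.58)  len=0.2781
  (v19,v3,v16) [-+-] → (1.20615, -1.3954, -0.58)–(1.51009, -1.3954, -0.276083)  len=0.4298
  (v16,v3,v0) [-++] → (1.51009, -1.3954, -0.276083)–(1.78617, -1.3954, 0)  len=0.3904

Chained into 2 loop(s):
  loop 1: 10 segments, perimeter = 5.2100
  loop 2: 8 segments, perimeter = 3.2810
Total perimeter = 8.491


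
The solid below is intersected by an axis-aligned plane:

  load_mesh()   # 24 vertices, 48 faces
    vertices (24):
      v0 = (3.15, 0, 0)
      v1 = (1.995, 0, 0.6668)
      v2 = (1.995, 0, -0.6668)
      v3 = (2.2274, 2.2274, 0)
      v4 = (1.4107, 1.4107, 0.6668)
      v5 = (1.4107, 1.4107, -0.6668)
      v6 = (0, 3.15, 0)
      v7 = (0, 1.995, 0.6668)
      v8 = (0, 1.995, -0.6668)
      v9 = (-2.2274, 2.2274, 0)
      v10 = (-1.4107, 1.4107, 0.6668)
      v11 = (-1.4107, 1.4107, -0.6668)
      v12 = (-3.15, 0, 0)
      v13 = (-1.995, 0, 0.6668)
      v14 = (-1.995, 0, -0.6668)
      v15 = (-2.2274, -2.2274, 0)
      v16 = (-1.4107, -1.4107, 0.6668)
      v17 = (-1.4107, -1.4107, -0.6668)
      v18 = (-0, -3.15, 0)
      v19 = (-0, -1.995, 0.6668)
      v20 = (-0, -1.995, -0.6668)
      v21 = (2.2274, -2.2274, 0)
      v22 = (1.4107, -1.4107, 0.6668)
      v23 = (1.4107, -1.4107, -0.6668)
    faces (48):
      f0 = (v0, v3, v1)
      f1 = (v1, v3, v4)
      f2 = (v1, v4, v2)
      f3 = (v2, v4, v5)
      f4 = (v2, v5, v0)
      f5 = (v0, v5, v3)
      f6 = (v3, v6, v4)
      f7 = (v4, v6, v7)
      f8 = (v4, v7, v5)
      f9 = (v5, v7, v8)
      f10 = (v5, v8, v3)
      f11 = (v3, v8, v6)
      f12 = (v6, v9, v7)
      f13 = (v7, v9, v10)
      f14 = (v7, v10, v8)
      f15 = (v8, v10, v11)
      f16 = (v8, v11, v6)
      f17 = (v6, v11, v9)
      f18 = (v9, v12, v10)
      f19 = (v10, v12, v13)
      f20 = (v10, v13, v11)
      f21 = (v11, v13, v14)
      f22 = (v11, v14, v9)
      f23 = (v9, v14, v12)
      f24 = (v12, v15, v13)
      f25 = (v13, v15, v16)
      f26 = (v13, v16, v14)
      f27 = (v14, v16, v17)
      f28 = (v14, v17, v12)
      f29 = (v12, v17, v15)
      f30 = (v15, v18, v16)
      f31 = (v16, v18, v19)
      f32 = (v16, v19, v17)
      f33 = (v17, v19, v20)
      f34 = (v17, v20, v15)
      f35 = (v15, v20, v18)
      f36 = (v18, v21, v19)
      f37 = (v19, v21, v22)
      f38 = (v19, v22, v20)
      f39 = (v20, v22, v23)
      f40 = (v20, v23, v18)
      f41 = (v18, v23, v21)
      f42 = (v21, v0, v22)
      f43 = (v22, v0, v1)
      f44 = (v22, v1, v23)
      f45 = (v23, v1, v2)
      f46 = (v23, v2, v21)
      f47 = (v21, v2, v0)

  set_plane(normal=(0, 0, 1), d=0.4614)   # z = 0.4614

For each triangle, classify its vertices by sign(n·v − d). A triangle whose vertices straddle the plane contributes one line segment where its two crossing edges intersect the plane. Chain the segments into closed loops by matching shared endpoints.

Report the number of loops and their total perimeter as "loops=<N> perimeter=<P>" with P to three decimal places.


Straddling triangles (32 of 48):
  (v0,v3,v1) [--+] → (2.06659, 0.686125, 0.4614)–(2.35078, 0, 0.4614)  len=0.7427
  (v1,v3,v4) [+-+] → (2.06659, 0.686125, 0.4614)–(1.66227, 1.66227, 0.4614)  len=1.0566
  (v1,v4,v2) [++-] → (1.50069, 1.19343, 0.4614)–(1.995, 0, 0.4614)  len=1.2917
  (v2,v4,v5) [-+-] → (1.50069, 1.19343, 0.4614)–(1.4107, 1.4107, 0.4614)  len=0.2352
  (v3,v6,v4) [--+] → (0.97615, 1.94647, 0.4614)–(1.66227, 1.66227, 0.4614)  len=0.7427
  (v4,v6,v7) [+-+] → (0.97615, 1.94647, 0.4614)–(0, 2.35078, 0.4614)  len=1.0566
  (v4,v7,v5) [++-] → (0.217275, 1.90501, 0.4614)–(1.4107, 1.4107, 0.4614)  len=1.2917
  (v5,v7,v8) [-+-] → (0.217275, 1.90501, 0.4614)–(0, 1.995, 0.4614)  len=0.2352
  (v6,v9,v7) [--+] → (-0.686125, 2.06659, 0.4614)–(0, 2.35078, 0.4614)  len=0.7427
  (v7,v9,v10) [+-+] → (-0.686125, 2.06659, 0.4614)–(-1.66227, 1.66227, 0.4614)  len=1.0566
  (v7,v10,v8) [++-] → (-1.19343, 1.50069, 0.4614)–(0, 1.995, 0.4614)  len=1.2917
  (v8,v10,v11) [-+-] → (-1.19343, 1.50069, 0.4614)–(-1.4107, 1.4107, 0.4614)  len=0.2352
  (v9,v12,v10) [--+] → (-1.94647, 0.97615, 0.4614)–(-1.66227, 1.66227, 0.4614)  len=0.7427
  (v10,v12,v13) [+-+] → (-1.94647, 0.97615, 0.4614)–(-2.35078, 0, 0.4614)  len=1.0566
  (v10,v13,v11) [++-] → (-1.90501, 0.217275, 0.4614)–(-1.4107, 1.4107, 0.4614)  len=1.2917
  (v11,v13,v14) [-+-] → (-1.90501, 0.217275, 0.4614)–(-1.995, 0, 0.4614)  len=0.2352
  (v12,v15,v13) [--+] → (-2.06659, -0.686125, 0.4614)–(-2.35078, 0, 0.4614)  len=0.7427
  (v13,v15,v16) [+-+] → (-2.06659, -0.686125, 0.4614)–(-1.66227, -1.66227, 0.4614)  len=1.0566
  (v13,v16,v14) [++-] → (-1.50069, -1.19343, 0.4614)–(-1.995, 0, 0.4614)  len=1.2917
  (v14,v16,v17) [-+-] → (-1.50069, -1.19343, 0.4614)–(-1.4107, -1.4107, 0.4614)  len=0.2352
  (v15,v18,v16) [--+] → (-0.97615, -1.94647, 0.4614)–(-1.66227, -1.66227, 0.4614)  len=0.7427
  (v16,v18,v19) [+-+] → (-0.97615, -1.94647, 0.4614)–(0, -2.35078, 0.4614)  len=1.0566
  (v16,v19,v17) [++-] → (-0.217275, -1.90501, 0.4614)–(-1.4107, -1.4107, 0.4614)  len=1.2917
  (v17,v19,v20) [-+-] → (-0.217275, -1.90501, 0.4614)–(0, -1.995, 0.4614)  len=0.2352
  (v18,v21,v19) [--+] → (0.686125, -2.06659, 0.4614)–(0, -2.35078, 0.4614)  len=0.7427
  (v19,v21,v22) [+-+] → (0.686125, -2.06659, 0.4614)–(1.66227, -1.66227, 0.4614)  len=1.0566
  (v19,v22,v20) [++-] → (1.19343, -1.50069, 0.4614)–(0, -1.995, 0.4614)  len=1.2917
  (v20,v22,v23) [-+-] → (1.19343, -1.50069, 0.4614)–(1.4107, -1.4107, 0.4614)  len=0.2352
  (v21,v0,v22) [--+] → (1.94647, -0.97615, 0.4614)–(1.66227, -1.66227, 0.4614)  len=0.7427
  (v22,v0,v1) [+-+] → (1.94647, -0.97615, 0.4614)–(2.35078, 0, 0.4614)  len=1.0566
  (v22,v1,v23) [++-] → (1.90501, -0.217275, 0.4614)–(1.4107, -1.4107, 0.4614)  len=1.2917
  (v23,v1,v2) [-+-] → (1.90501, -0.217275, 0.4614)–(1.995, 0, 0.4614)  len=0.2352

Chained into 2 loop(s):
  loop 1: 16 segments, perimeter = 14.3938
  loop 2: 16 segments, perimeter = 12.2154
Total perimeter = 26.609

loops=2 perimeter=26.609


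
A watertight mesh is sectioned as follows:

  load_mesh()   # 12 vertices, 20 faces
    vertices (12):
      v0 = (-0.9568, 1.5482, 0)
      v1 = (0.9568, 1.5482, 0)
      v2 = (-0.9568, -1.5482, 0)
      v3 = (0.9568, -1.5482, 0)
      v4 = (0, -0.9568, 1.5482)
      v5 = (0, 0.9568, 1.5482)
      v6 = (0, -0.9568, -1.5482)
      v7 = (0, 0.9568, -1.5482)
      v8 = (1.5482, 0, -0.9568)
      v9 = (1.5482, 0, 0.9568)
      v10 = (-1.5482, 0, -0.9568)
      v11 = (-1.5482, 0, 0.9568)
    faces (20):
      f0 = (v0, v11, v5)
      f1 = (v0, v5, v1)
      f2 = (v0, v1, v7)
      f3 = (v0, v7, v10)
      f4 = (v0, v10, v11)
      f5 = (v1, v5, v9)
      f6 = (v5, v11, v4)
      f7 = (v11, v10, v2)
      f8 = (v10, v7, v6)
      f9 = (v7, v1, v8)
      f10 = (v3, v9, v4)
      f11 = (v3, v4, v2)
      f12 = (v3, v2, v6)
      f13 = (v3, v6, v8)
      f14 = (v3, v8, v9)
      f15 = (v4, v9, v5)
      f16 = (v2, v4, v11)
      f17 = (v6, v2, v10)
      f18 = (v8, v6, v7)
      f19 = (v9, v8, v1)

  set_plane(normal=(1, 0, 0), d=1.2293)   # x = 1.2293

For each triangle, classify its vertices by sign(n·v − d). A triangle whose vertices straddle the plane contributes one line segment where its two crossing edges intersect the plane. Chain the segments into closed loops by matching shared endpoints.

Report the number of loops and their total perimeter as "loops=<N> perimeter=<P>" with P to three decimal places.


Straddling triangles (8 of 20):
  (v1,v5,v9) [--+] → (1.2293, 0.197083, 1.07862)–(1.2293, 0.834834, 0.440866)  len=0.9019
  (v7,v1,v8) [--+] → (1.2293, 0.834834, -0.440866)–(1.2293, 0.197083, -1.07862)  len=0.9019
  (v3,v9,v4) [-+-] → (1.2293, -0.834834, 0.440866)–(1.2293, -0.197083, 1.07862)  len=0.9019
  (v3,v6,v8) [--+] → (1.2293, -0.197083, -1.07862)–(1.2293, -0.834834, -0.440866)  len=0.9019
  (v3,v8,v9) [-++] → (1.2293, -0.834834, -0.440866)–(1.2293, -0.834834, 0.440866)  len=0.8817
  (v4,v9,v5) [-+-] → (1.2293, -0.197083, 1.07862)–(1.2293, 0.197083, 1.07862)  len=0.3942
  (v8,v6,v7) [+--] → (1.2293, -0.197083, -1.07862)–(1.2293, 0.197083, -1.07862)  len=0.3942
  (v9,v8,v1) [++-] → (1.2293, 0.834834, -0.440866)–(1.2293, 0.834834, 0.440866)  len=0.8817

Chained into 1 loop(s):
  loop 1: 8 segments, perimeter = 6.1595
Total perimeter = 6.159

loops=1 perimeter=6.159
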